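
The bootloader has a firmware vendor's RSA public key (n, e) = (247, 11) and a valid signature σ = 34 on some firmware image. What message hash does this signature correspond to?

174

Squares mod 247: σ^1≡34, σ^2≡168, σ^4≡66, σ^8≡157
11 = 8 + 2 + 1, so σ^11 ≡ 157·168·34 ≡ 174 (mod 247)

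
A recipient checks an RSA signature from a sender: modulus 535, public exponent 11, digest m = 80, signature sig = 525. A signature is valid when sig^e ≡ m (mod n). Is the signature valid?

valid

Squares mod 535: sig^1≡525, sig^2≡100, sig^4≡370, sig^8≡475
11 = 8 + 2 + 1, so sig^11 ≡ 475·100·525 ≡ 80 (mod 535)
sig^11 mod 535 = 80 matches m.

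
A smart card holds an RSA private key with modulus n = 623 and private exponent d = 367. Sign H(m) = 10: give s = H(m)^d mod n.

(H(m))^367 mod 623 = 514

514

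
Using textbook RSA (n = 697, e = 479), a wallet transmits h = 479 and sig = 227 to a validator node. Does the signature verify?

verifies

sig^479 mod 697 = 479
sig^479 mod 697 = 479 matches h.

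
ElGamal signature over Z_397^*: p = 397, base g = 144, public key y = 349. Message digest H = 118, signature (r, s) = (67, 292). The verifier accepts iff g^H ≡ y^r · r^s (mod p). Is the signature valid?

Left side g^H mod p:
144^2 = 20736 ≡ 92
144^4 ≡ 92^2 = 8464 ≡ 127
144^8 ≡ 127^2 = 16129 ≡ 249
144^16 ≡ 249^2 = 62001 ≡ 69
144^32 ≡ 69^2 = 4761 ≡ 394
144^64 ≡ 394^2 = 155236 ≡ 9
118 = 64 + 32 + 16 + 4 + 2, so 144^118 ≡ 9·394·69·127·92 ≡ 218 (mod 397)
Right side y^r · r^s mod p:
349^2 = 121801 ≡ 319
349^4 ≡ 319^2 = 101761 ≡ 129
349^8 ≡ 129^2 = 16641 ≡ 364
349^16 ≡ 364^2 = 132496 ≡ 295
349^32 ≡ 295^2 = 87025 ≡ 82
349^64 ≡ 82^2 = 6724 ≡ 372
67 = 64 + 2 + 1, so 349^67 ≡ 372·319·349 ≡ 92 (mod 397)
67^2 = 4489 ≡ 122
67^4 ≡ 122^2 = 14884 ≡ 195
67^8 ≡ 195^2 = 38025 ≡ 310
67^16 ≡ 310^2 = 96100 ≡ 26
67^32 ≡ 26^2 = 676 ≡ 279
67^64 ≡ 279^2 = 77841 ≡ 29
67^128 ≡ 29^2 = 841 ≡ 47
67^256 ≡ 47^2 = 2209 ≡ 224
292 = 256 + 32 + 4, so 67^292 ≡ 224·279·195 ≡ 11 (mod 397)
92·11 = 1012 ≡ 218 (mod 397)
218 ≡ 218 (mod 397), so the signature is genuine.

valid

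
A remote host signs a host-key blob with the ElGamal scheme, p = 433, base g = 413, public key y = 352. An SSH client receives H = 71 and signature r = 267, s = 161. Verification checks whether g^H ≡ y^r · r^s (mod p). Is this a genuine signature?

genuine

Left side g^H mod p:
Squares mod 433: 413^1≡413, 413^2≡400, 413^4≡223, 413^8≡367, 413^16≡26, 413^32≡243, 413^64≡161
71 = 64 + 4 + 2 + 1, so 413^71 ≡ 161·223·400·413 ≡ 55 (mod 433)
Right side y^r · r^s mod p:
Squares mod 433: 352^1≡352, 352^2≡66, 352^4≡26, 352^8≡243, 352^16≡161, 352^32≡374, 352^64≡17, 352^128≡289, 352^256≡385
267 = 256 + 8 + 2 + 1, so 352^267 ≡ 385·243·66·352 ≡ 280 (mod 433)
Squares mod 433: 267^1≡267, 267^2≡277, 267^4≡88, 267^8≡383, 267^16≡335, 267^32≡78, 267^64≡22, 267^128≡51
161 = 128 + 32 + 1, so 267^161 ≡ 51·78·267 ≡ 410 (mod 433)
280·410 = 114800 ≡ 55 (mod 433)
55 ≡ 55 (mod 433), so the signature is genuine.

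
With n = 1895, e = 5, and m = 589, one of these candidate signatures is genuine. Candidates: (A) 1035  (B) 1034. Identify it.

B

Candidate A: Squares mod 1895: 1035^1≡1035, 1035^2≡550, 1035^4≡1195; 5 = 4 + 1, so 1035^5 ≡ 1195·1035 ≡ 1285 (mod 1895)
Candidate B: Squares mod 1895: 1034^1≡1034, 1034^2≡376, 1034^4≡1146; 5 = 4 + 1, so 1034^5 ≡ 1146·1034 ≡ 589 (mod 1895)
  → matches m = 589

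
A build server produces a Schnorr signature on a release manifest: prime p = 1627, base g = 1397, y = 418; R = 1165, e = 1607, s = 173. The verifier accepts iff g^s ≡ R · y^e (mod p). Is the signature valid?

g^s mod p:
1397^173 mod 1627 = 1044
R · y^e mod p:
418^1607 mod 1627 = 1249
1165·1249 = 1455085 ≡ 547 (mod 1627)
1044 ≠ 547; the check fails.

invalid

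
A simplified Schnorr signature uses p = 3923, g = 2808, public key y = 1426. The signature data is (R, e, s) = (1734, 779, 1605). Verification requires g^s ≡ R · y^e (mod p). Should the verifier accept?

g^s mod p:
2808^2 = 7884864 ≡ 3557
2808^4 ≡ 3557^2 = 12652249 ≡ 574
2808^8 ≡ 574^2 = 329476 ≡ 3867
2808^16 ≡ 3867^2 = 14953689 ≡ 3136
2808^32 ≡ 3136^2 = 9834496 ≡ 3458
2808^64 ≡ 3458^2 = 11957764 ≡ 460
2808^128 ≡ 460^2 = 211600 ≡ 3681
2808^256 ≡ 3681^2 = 13549761 ≡ 3642
2808^512 ≡ 3642^2 = 13264164 ≡ 501
2808^1024 ≡ 501^2 = 251001 ≡ 3852
1605 = 1024 + 512 + 64 + 4 + 1, so 2808^1605 ≡ 3852·501·460·574·2808 ≡ 1022 (mod 3923)
R · y^e mod p:
1426^2 = 2033476 ≡ 1362
1426^4 ≡ 1362^2 = 1855044 ≡ 3388
1426^8 ≡ 3388^2 = 11478544 ≡ 3769
1426^16 ≡ 3769^2 = 14205361 ≡ 178
1426^32 ≡ 178^2 = 31684 ≡ 300
1426^64 ≡ 300^2 = 90000 ≡ 3694
1426^128 ≡ 3694^2 = 13645636 ≡ 1442
1426^256 ≡ 1442^2 = 2079364 ≡ 174
1426^512 ≡ 174^2 = 30276 ≡ 2815
779 = 512 + 256 + 8 + 2 + 1, so 1426^779 ≡ 2815·174·3769·1362·1426 ≡ 2674 (mod 3923)
1734·2674 = 4636716 ≡ 3653 (mod 3923)
1022 ≠ 3653; the check fails.

reject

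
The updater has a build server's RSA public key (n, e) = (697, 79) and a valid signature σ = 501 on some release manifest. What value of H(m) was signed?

Squares mod 697: σ^1≡501, σ^2≡81, σ^4≡288, σ^8≡1, σ^16≡1, σ^32≡1, σ^64≡1
79 = 64 + 8 + 4 + 2 + 1, so σ^79 ≡ 1·1·288·81·501 ≡ 32 (mod 697)

32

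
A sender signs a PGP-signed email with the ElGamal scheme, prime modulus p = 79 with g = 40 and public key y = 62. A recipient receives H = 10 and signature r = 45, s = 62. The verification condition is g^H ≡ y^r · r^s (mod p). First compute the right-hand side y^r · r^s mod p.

Squares mod 79: 62^1≡62, 62^2≡52, 62^4≡18, 62^8≡8, 62^16≡64, 62^32≡67
45 = 32 + 8 + 4 + 1, so 62^45 ≡ 67·8·18·62 ≡ 67 (mod 79)
Squares mod 79: 45^1≡45, 45^2≡50, 45^4≡51, 45^8≡73, 45^16≡36, 45^32≡32
62 = 32 + 16 + 8 + 4 + 2, so 45^62 ≡ 32·36·73·51·50 ≡ 11 (mod 79)
y^r · r^s ≡ 67·11 = 737 ≡ 26 (mod 79)

26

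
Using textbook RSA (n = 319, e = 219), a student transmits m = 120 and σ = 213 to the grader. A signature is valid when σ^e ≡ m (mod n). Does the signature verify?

Squares mod 319: σ^1≡213, σ^2≡71, σ^4≡256, σ^8≡141, σ^16≡103, σ^32≡82, σ^64≡25, σ^128≡306
219 = 128 + 64 + 16 + 8 + 2 + 1, so σ^219 ≡ 306·25·103·141·71·213 ≡ 69 (mod 319)
The recovered value 69 does not match the digest 120.

does not verify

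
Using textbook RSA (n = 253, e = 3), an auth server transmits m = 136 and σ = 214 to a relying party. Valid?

Squares mod 253: σ^1≡214, σ^2≡3
3 = 2 + 1, so σ^3 ≡ 3·214 ≡ 136 (mod 253)
136 = m, so the signature checks out.

yes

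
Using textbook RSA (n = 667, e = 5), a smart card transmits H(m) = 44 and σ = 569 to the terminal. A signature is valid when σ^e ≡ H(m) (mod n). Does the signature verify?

Squares mod 667: σ^1≡569, σ^2≡266, σ^4≡54
5 = 4 + 1, so σ^5 ≡ 54·569 ≡ 44 (mod 667)
σ^5 mod 667 = 44 matches H(m).

verifies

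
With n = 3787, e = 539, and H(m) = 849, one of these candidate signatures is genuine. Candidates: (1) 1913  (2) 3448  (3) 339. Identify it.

Candidate 1: 1913^539 mod 3787 = 1845
Candidate 2: 3448^539 mod 3787 = 849
  → matches H(m) = 849
Candidate 3: 339^539 mod 3787 = 2938

2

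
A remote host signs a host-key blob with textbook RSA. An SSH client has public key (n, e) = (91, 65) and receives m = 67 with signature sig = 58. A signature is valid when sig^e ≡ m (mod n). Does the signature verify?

verifies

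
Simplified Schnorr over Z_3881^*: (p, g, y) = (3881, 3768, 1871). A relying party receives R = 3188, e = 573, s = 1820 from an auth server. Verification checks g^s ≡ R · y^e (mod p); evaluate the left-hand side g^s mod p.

3367

3768^1820 mod 3881 = 3367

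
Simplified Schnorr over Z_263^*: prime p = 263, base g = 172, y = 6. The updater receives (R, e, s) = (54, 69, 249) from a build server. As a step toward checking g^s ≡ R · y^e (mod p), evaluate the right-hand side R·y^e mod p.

258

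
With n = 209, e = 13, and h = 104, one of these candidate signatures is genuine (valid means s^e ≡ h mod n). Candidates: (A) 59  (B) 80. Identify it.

Candidate A: 59^13 mod 209 = 174
Candidate B: 80^13 mod 209 = 104
  → matches h = 104

B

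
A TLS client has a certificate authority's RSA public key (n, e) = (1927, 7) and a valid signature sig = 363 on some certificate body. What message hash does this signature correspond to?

sig^2 ≡ 363^2 = 131769 ≡ 733
sig^4 ≡ 733^2 = 537289 ≡ 1583
7 = 4 + 2 + 1, so sig^7 ≡ 1583·733·363 ≡ 1324 (mod 1927)

1324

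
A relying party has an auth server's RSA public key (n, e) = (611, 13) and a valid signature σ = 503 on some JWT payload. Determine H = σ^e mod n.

308

σ^2 ≡ 503^2 = 253009 ≡ 55
σ^4 ≡ 55^2 = 3025 ≡ 581
σ^8 ≡ 581^2 = 337561 ≡ 289
13 = 8 + 4 + 1, so σ^13 ≡ 289·581·503 ≡ 308 (mod 611)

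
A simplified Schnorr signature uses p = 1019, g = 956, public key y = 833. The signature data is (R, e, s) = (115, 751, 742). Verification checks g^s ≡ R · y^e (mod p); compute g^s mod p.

956^2 = 913936 ≡ 912
956^4 ≡ 912^2 = 831744 ≡ 240
956^8 ≡ 240^2 = 57600 ≡ 536
956^16 ≡ 536^2 = 287296 ≡ 957
956^32 ≡ 957^2 = 915849 ≡ 787
956^64 ≡ 787^2 = 619369 ≡ 836
956^128 ≡ 836^2 = 698896 ≡ 881
956^256 ≡ 881^2 = 776161 ≡ 702
956^512 ≡ 702^2 = 492804 ≡ 627
742 = 512 + 128 + 64 + 32 + 4 + 2, so 956^742 ≡ 627·881·836·787·240·912 ≡ 453 (mod 1019)

453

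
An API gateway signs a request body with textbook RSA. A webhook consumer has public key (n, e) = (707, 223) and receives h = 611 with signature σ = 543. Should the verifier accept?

Squares mod 707: σ^1≡543, σ^2≡30, σ^4≡193, σ^8≡485, σ^16≡501, σ^32≡16, σ^64≡256, σ^128≡492
223 = 128 + 64 + 16 + 8 + 4 + 2 + 1, so σ^223 ≡ 492·256·501·485·193·30·543 ≡ 438 (mod 707)
σ^223 mod 707 = 438, but h = 611.

reject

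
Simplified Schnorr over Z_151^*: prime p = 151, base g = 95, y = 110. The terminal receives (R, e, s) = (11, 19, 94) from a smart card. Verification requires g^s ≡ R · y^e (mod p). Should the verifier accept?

g^s mod p:
95^94 mod 151 = 97
R · y^e mod p:
110^19 mod 151 = 50
11·50 = 550 ≡ 97 (mod 151)
97 ≡ 97 (mod 151); signature holds.

accept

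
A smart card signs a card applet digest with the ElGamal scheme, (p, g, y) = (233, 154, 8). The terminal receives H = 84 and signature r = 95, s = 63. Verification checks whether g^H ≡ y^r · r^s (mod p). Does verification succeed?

Left side g^H mod p:
154^2 = 23716 ≡ 183
154^4 ≡ 183^2 = 33489 ≡ 170
154^8 ≡ 170^2 = 28900 ≡ 8
154^16 ≡ 8^2 = 64
154^32 ≡ 64^2 = 4096 ≡ 135
154^64 ≡ 135^2 = 18225 ≡ 51
84 = 64 + 16 + 4, so 154^84 ≡ 51·64·170 ≡ 107 (mod 233)
Right side y^r · r^s mod p:
8^2 = 64
8^4 ≡ 64^2 = 4096 ≡ 135
8^8 ≡ 135^2 = 18225 ≡ 51
8^16 ≡ 51^2 = 2601 ≡ 38
8^32 ≡ 38^2 = 1444 ≡ 46
8^64 ≡ 46^2 = 2116 ≡ 19
95 = 64 + 16 + 8 + 4 + 2 + 1, so 8^95 ≡ 19·38·51·135·64·8 ≡ 51 (mod 233)
95^2 = 9025 ≡ 171
95^4 ≡ 171^2 = 29241 ≡ 116
95^8 ≡ 116^2 = 13456 ≡ 175
95^16 ≡ 175^2 = 30625 ≡ 102
95^32 ≡ 102^2 = 10404 ≡ 152
63 = 32 + 16 + 8 + 4 + 2 + 1, so 95^63 ≡ 152·102·175·116·171·95 ≡ 150 (mod 233)
51·150 = 7650 ≡ 194 (mod 233)
107 ≠ 194, so verification fails.

fails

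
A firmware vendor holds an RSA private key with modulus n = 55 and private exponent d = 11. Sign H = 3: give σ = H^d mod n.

H^11 mod 55 = 47

47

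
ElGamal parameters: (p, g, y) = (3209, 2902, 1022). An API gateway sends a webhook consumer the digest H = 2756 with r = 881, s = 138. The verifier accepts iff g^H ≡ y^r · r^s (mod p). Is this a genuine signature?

Left side g^H mod p:
2902^2 = 8421604 ≡ 1188
2902^4 ≡ 1188^2 = 1411344 ≡ 2593
2902^8 ≡ 2593^2 = 6723649 ≡ 794
2902^16 ≡ 794^2 = 630436 ≡ 1472
2902^32 ≡ 1472^2 = 2166784 ≡ 709
2902^64 ≡ 709^2 = 502681 ≡ 2077
2902^128 ≡ 2077^2 = 4313929 ≡ 1033
2902^256 ≡ 1033^2 = 1067089 ≡ 1701
2902^512 ≡ 1701^2 = 2893401 ≡ 2092
2902^1024 ≡ 2092^2 = 4376464 ≡ 2597
2902^2048 ≡ 2597^2 = 6744409 ≡ 2300
2756 = 2048 + 512 + 128 + 64 + 4, so 2902^2756 ≡ 2300·2092·1033·2077·2593 ≡ 23 (mod 3209)
Right side y^r · r^s mod p:
1022^2 = 1044484 ≡ 1559
1022^4 ≡ 1559^2 = 2430481 ≡ 1268
1022^8 ≡ 1268^2 = 1607824 ≡ 115
1022^16 ≡ 115^2 = 13225 ≡ 389
1022^32 ≡ 389^2 = 151321 ≡ 498
1022^64 ≡ 498^2 = 248004 ≡ 911
1022^128 ≡ 911^2 = 829921 ≡ 1999
1022^256 ≡ 1999^2 = 3996001 ≡ 796
1022^512 ≡ 796^2 = 633616 ≡ 1443
881 = 512 + 256 + 64 + 32 + 16 + 1, so 1022^881 ≡ 1443·796·911·498·389·1022 ≡ 774 (mod 3209)
881^2 = 776161 ≡ 2792
881^4 ≡ 2792^2 = 7795264 ≡ 603
881^8 ≡ 603^2 = 363609 ≡ 992
881^16 ≡ 992^2 = 984064 ≡ 2110
881^32 ≡ 2110^2 = 4452100 ≡ 1217
881^64 ≡ 1217^2 = 1481089 ≡ 1740
881^128 ≡ 1740^2 = 3027600 ≡ 1513
138 = 128 + 8 + 2, so 881^138 ≡ 1513·992·2792 ≡ 101 (mod 3209)
774·101 = 78174 ≡ 1158 (mod 3209)
23 ≠ 1158, so verification fails.

forged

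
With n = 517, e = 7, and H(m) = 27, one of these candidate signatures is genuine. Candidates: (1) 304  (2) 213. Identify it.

Candidate 1: 304^2 = 92416 ≡ 390; 304^4 ≡ 390^2 = 152100 ≡ 102; 7 = 4 + 2 + 1, so 304^7 ≡ 102·390·304 ≡ 490 (mod 517)
Candidate 2: 213^2 = 45369 ≡ 390; 213^4 ≡ 390^2 = 152100 ≡ 102; 7 = 4 + 2 + 1, so 213^7 ≡ 102·390·213 ≡ 27 (mod 517)
  → matches H(m) = 27

2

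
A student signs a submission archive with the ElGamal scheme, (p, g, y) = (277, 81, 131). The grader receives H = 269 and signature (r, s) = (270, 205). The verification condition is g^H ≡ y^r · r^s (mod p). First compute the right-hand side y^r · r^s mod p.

241

131^270 mod 277 = 175
270^205 mod 277 = 147
y^r · r^s ≡ 175·147 = 25725 ≡ 241 (mod 277)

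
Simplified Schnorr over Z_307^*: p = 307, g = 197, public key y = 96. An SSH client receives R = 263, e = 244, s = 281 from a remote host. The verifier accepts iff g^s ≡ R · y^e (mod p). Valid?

g^s mod p:
197^281 mod 307 = 221
R · y^e mod p:
96^244 mod 307 = 295
263·295 = 77585 ≡ 221 (mod 307)
221 ≡ 221 (mod 307); signature holds.

yes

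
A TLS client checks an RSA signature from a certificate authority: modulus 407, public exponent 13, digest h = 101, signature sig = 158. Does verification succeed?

sig^2 ≡ 158^2 = 24964 ≡ 137
sig^4 ≡ 137^2 = 18769 ≡ 47
sig^8 ≡ 47^2 = 2209 ≡ 174
13 = 8 + 4 + 1, so sig^13 ≡ 174·47·158 ≡ 306 (mod 407)
sig^13 mod 407 = 306, but h = 101.

fails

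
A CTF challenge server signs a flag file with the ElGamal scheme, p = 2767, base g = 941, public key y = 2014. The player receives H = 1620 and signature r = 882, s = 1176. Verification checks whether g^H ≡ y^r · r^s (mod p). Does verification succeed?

passes

Left side g^H mod p:
Squares mod 2767: 941^1≡941, 941^2≡41, 941^4≡1681, 941^8≡654, 941^16≡1598, 941^32≡2430, 941^64≡122, 941^128≡1049, 941^256≡1902, 941^512≡1135, 941^1024≡1570
1620 = 1024 + 512 + 64 + 16 + 4, so 941^1620 ≡ 1570·1135·122·1598·1681 ≡ 646 (mod 2767)
Right side y^r · r^s mod p:
Squares mod 2767: 2014^1≡2014, 2014^2≡2541, 2014^4≡1270, 2014^8≡2506, 2014^16≡1713, 2014^32≡1349, 2014^64≡1882, 2014^128≡164, 2014^256≡1993, 2014^512≡1404
882 = 512 + 256 + 64 + 32 + 16 + 2, so 2014^882 ≡ 1404·1993·1882·1349·1713·2541 ≡ 2739 (mod 2767)
Squares mod 2767: 882^1≡882, 882^2≡397, 882^4≡2657, 882^8≡1032, 882^16≡2496, 882^32≡1499, 882^64≡197, 882^128≡71, 882^256≡2274, 882^512≡2320, 882^1024≡585
1176 = 1024 + 128 + 16 + 8, so 882^1176 ≡ 585·71·2496·1032 ≡ 2151 (mod 2767)
2739·2151 = 5891589 ≡ 646 (mod 2767)
646 ≡ 646 (mod 2767), so the signature is genuine.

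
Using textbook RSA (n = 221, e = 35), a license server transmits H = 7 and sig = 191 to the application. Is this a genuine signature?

forged

sig^35 mod 221 = 81
The recovered value 81 does not match the digest 7.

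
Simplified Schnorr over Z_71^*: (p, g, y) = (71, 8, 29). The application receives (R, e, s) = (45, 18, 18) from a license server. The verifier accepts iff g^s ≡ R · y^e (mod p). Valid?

yes

g^s mod p:
8^18 mod 71 = 24
R · y^e mod p:
29^18 mod 71 = 10
45·10 = 450 ≡ 24 (mod 71)
24 ≡ 24 (mod 71); signature holds.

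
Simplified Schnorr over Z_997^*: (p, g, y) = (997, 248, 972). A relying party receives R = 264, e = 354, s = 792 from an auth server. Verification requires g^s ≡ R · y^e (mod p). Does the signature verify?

g^s mod p:
248^792 mod 997 = 249
R · y^e mod p:
972^354 mod 997 = 804
264·804 = 212256 ≡ 892 (mod 997)
249 ≠ 892; the check fails.

does not verify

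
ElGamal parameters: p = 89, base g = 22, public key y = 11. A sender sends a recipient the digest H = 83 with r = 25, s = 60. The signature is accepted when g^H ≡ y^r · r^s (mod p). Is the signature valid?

valid

Left side g^H mod p:
22^2 = 484 ≡ 39
22^4 ≡ 39^2 = 1521 ≡ 8
22^8 ≡ 8^2 = 64
22^16 ≡ 64^2 = 4096 ≡ 2
22^32 ≡ 2^2 = 4
22^64 ≡ 4^2 = 16
83 = 64 + 16 + 2 + 1, so 22^83 ≡ 16·2·39·22 ≡ 44 (mod 89)
Right side y^r · r^s mod p:
11^2 = 121 ≡ 32
11^4 ≡ 32^2 = 1024 ≡ 45
11^8 ≡ 45^2 = 2025 ≡ 67
11^16 ≡ 67^2 = 4489 ≡ 39
25 = 16 + 8 + 1, so 11^25 ≡ 39·67·11 ≡ 85 (mod 89)
25^2 = 625 ≡ 2
25^4 ≡ 2^2 = 4
25^8 ≡ 4^2 = 16
25^16 ≡ 16^2 = 256 ≡ 78
25^32 ≡ 78^2 = 6084 ≡ 32
60 = 32 + 16 + 8 + 4, so 25^60 ≡ 32·78·16·4 ≡ 78 (mod 89)
85·78 = 6630 ≡ 44 (mod 89)
44 ≡ 44 (mod 89), so the signature is genuine.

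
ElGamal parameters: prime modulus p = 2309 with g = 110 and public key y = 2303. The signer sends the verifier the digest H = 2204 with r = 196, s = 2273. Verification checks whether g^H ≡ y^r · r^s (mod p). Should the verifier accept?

reject

Left side g^H mod p:
Squares mod 2309: 110^1≡110, 110^2≡555, 110^4≡928, 110^8≡2236, 110^16≡711, 110^32≡2159, 110^64≡1719, 110^128≡1750, 110^256≡766, 110^512≡270, 110^1024≡1321, 110^2048≡1746
2204 = 2048 + 128 + 16 + 8 + 4, so 110^2204 ≡ 1746·1750·711·2236·928 ≡ 1774 (mod 2309)
Right side y^r · r^s mod p:
Squares mod 2309: 2303^1≡2303, 2303^2≡36, 2303^4≡1296, 2303^8≡973, 2303^16≡39, 2303^32≡1521, 2303^64≡2132, 2303^128≡1312
196 = 128 + 64 + 4, so 2303^196 ≡ 1312·2132·1296 ≡ 1992 (mod 2309)
Squares mod 2309: 196^1≡196, 196^2≡1472, 196^4≡942, 196^8≡708, 196^16≡211, 196^32≡650, 196^64≡2262, 196^128≡2209, 196^256≡764, 196^512≡1828, 196^1024≡461, 196^2048≡93
2273 = 2048 + 128 + 64 + 32 + 1, so 196^2273 ≡ 93·2209·2262·650·196 ≡ 1397 (mod 2309)
1992·1397 = 2782824 ≡ 479 (mod 2309)
1774 ≠ 479, so verification fails.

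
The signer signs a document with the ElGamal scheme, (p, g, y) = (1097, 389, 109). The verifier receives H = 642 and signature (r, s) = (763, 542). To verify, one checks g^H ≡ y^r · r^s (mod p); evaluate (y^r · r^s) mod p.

976

109^2 = 11881 ≡ 911
109^4 ≡ 911^2 = 829921 ≡ 589
109^8 ≡ 589^2 = 346921 ≡ 269
109^16 ≡ 269^2 = 72361 ≡ 1056
109^32 ≡ 1056^2 = 1115136 ≡ 584
109^64 ≡ 584^2 = 341056 ≡ 986
109^128 ≡ 986^2 = 972196 ≡ 254
109^256 ≡ 254^2 = 64516 ≡ 890
109^512 ≡ 890^2 = 792100 ≡ 66
763 = 512 + 128 + 64 + 32 + 16 + 8 + 2 + 1, so 109^763 ≡ 66·254·986·584·1056·269·911·109 ≡ 64 (mod 1097)
763^2 = 582169 ≡ 759
763^4 ≡ 759^2 = 576081 ≡ 156
763^8 ≡ 156^2 = 24336 ≡ 202
763^16 ≡ 202^2 = 40804 ≡ 215
763^32 ≡ 215^2 = 46225 ≡ 151
763^64 ≡ 151^2 = 22801 ≡ 861
763^128 ≡ 861^2 = 741321 ≡ 846
763^256 ≡ 846^2 = 715716 ≡ 472
763^512 ≡ 472^2 = 222784 ≡ 93
542 = 512 + 16 + 8 + 4 + 2, so 763^542 ≡ 93·215·202·156·759 ≡ 838 (mod 1097)
y^r · r^s ≡ 64·838 = 53632 ≡ 976 (mod 1097)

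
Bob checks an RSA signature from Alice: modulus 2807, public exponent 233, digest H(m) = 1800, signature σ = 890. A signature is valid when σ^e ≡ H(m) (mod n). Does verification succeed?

σ^233 mod 2807 = 1800
σ^233 mod 2807 = 1800 matches H(m).

passes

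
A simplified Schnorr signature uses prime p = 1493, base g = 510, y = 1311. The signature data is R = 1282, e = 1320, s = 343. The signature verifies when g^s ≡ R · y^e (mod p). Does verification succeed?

fails

g^s mod p:
510^343 mod 1493 = 1433
R · y^e mod p:
1311^1320 mod 1493 = 465
1282·465 = 596130 ≡ 423 (mod 1493)
1433 ≠ 423; the check fails.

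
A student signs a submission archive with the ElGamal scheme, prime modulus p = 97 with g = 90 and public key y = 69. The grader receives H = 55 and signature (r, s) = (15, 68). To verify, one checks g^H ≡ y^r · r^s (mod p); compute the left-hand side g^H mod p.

13

90^2 = 8100 ≡ 49
90^4 ≡ 49^2 = 2401 ≡ 73
90^8 ≡ 73^2 = 5329 ≡ 91
90^16 ≡ 91^2 = 8281 ≡ 36
90^32 ≡ 36^2 = 1296 ≡ 35
55 = 32 + 16 + 4 + 2 + 1, so 90^55 ≡ 35·36·73·49·90 ≡ 13 (mod 97)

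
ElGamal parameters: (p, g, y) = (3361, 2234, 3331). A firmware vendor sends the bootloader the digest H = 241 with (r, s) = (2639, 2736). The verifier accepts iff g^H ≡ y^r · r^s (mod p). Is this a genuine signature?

Left side g^H mod p:
Squares mod 3361: 2234^1≡2234, 2234^2≡3032, 2234^4≡689, 2234^8≡820, 2234^16≡200, 2234^32≡3029, 2234^64≡2672, 2234^128≡820
241 = 128 + 64 + 32 + 16 + 1, so 2234^241 ≡ 820·2672·3029·200·2234 ≡ 2234 (mod 3361)
Right side y^r · r^s mod p:
Squares mod 3361: 3331^1≡3331, 3331^2≡900, 3331^4≡3360, 3331^8≡1, 3331^16≡1, 3331^32≡1, 3331^64≡1, 3331^128≡1, 3331^256≡1, 3331^512≡1, 3331^1024≡1, 3331^2048≡1
2639 = 2048 + 512 + 64 + 8 + 4 + 2 + 1, so 3331^2639 ≡ 1·1·1·1·3360·900·3331 ≡ 112 (mod 3361)
Squares mod 3361: 2639^1≡2639, 2639^2≡329, 2639^4≡689, 2639^8≡820, 2639^16≡200, 2639^32≡3029, 2639^64≡2672, 2639^128≡820, 2639^256≡200, 2639^512≡3029, 2639^1024≡2672, 2639^2048≡820
2736 = 2048 + 512 + 128 + 32 + 16, so 2639^2736 ≡ 820·3029·820·3029·200 ≡ 200 (mod 3361)
112·200 = 22400 ≡ 2234 (mod 3361)
2234 ≡ 2234 (mod 3361), so the signature is genuine.

genuine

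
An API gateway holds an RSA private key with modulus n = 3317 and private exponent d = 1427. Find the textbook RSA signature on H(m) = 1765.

(H(m))^2 ≡ 1765^2 = 3115225 ≡ 562
(H(m))^4 ≡ 562^2 = 315844 ≡ 729
(H(m))^8 ≡ 729^2 = 531441 ≡ 721
(H(m))^16 ≡ 721^2 = 519841 ≡ 2389
(H(m))^32 ≡ 2389^2 = 5707321 ≡ 2081
(H(m))^64 ≡ 2081^2 = 4330561 ≡ 1876
(H(m))^128 ≡ 1876^2 = 3519376 ≡ 39
(H(m))^256 ≡ 39^2 = 1521
(H(m))^512 ≡ 1521^2 = 2313441 ≡ 1492
(H(m))^1024 ≡ 1492^2 = 2226064 ≡ 357
1427 = 1024 + 256 + 128 + 16 + 2 + 1, so (H(m))^1427 ≡ 357·1521·39·2389·562·1765 ≡ 337 (mod 3317)

337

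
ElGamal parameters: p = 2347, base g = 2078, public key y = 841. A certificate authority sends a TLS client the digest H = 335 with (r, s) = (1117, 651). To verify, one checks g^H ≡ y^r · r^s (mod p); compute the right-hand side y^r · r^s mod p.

763

841^2 = 707281 ≡ 834
841^4 ≡ 834^2 = 695556 ≡ 844
841^8 ≡ 844^2 = 712336 ≡ 1195
841^16 ≡ 1195^2 = 1428025 ≡ 1049
841^32 ≡ 1049^2 = 1100401 ≡ 2005
841^64 ≡ 2005^2 = 4020025 ≡ 1961
841^128 ≡ 1961^2 = 3845521 ≡ 1135
841^256 ≡ 1135^2 = 1288225 ≡ 2069
841^512 ≡ 2069^2 = 4280761 ≡ 2180
841^1024 ≡ 2180^2 = 4752400 ≡ 2072
1117 = 1024 + 64 + 16 + 8 + 4 + 1, so 841^1117 ≡ 2072·1961·1049·1195·844·841 ≡ 307 (mod 2347)
1117^2 = 1247689 ≡ 1432
1117^4 ≡ 1432^2 = 2050624 ≡ 1693
1117^8 ≡ 1693^2 = 2866249 ≡ 562
1117^16 ≡ 562^2 = 315844 ≡ 1346
1117^32 ≡ 1346^2 = 1811716 ≡ 2179
1117^64 ≡ 2179^2 = 4748041 ≡ 60
1117^128 ≡ 60^2 = 3600 ≡ 1253
1117^256 ≡ 1253^2 = 1570009 ≡ 2213
1117^512 ≡ 2213^2 = 4897369 ≡ 1527
651 = 512 + 128 + 8 + 2 + 1, so 1117^651 ≡ 1527·1253·562·1432·1117 ≡ 56 (mod 2347)
y^r · r^s ≡ 307·56 = 17192 ≡ 763 (mod 2347)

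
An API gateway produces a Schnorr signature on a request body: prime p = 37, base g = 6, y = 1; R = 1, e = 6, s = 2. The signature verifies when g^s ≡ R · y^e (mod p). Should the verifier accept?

reject

g^s mod p:
6^2 = 36
R · y^e mod p:
1^2 = 1
1^4 ≡ 1^2 = 1
6 = 4 + 2, so 1^6 ≡ 1·1 ≡ 1 (mod 37)
1·1 = 1 ≡ 1 (mod 37)
36 ≠ 1; the check fails.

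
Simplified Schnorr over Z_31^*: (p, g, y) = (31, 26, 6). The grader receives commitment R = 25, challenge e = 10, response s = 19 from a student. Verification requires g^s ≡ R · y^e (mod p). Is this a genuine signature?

g^s mod p:
26^2 = 676 ≡ 25
26^4 ≡ 25^2 = 625 ≡ 5
26^8 ≡ 5^2 = 25
26^16 ≡ 25^2 = 625 ≡ 5
19 = 16 + 2 + 1, so 26^19 ≡ 5·25·26 ≡ 26 (mod 31)
R · y^e mod p:
6^2 = 36 ≡ 5
6^4 ≡ 5^2 = 25
6^8 ≡ 25^2 = 625 ≡ 5
10 = 8 + 2, so 6^10 ≡ 5·5 ≡ 25 (mod 31)
25·25 = 625 ≡ 5 (mod 31)
26 ≠ 5; the check fails.

forged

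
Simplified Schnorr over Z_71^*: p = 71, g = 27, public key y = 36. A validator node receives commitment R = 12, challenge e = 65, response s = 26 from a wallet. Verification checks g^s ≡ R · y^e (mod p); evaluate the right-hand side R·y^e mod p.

29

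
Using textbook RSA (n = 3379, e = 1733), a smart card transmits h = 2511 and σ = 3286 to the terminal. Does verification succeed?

fails

σ^2 ≡ 3286^2 = 10797796 ≡ 1891
σ^4 ≡ 1891^2 = 3575881 ≡ 899
σ^8 ≡ 899^2 = 808201 ≡ 620
σ^16 ≡ 620^2 = 384400 ≡ 2573
σ^32 ≡ 2573^2 = 6620329 ≡ 868
σ^64 ≡ 868^2 = 753424 ≡ 3286
σ^128 ≡ 3286^2 = 10797796 ≡ 1891
σ^256 ≡ 1891^2 = 3575881 ≡ 899
σ^512 ≡ 899^2 = 808201 ≡ 620
σ^1024 ≡ 620^2 = 384400 ≡ 2573
1733 = 1024 + 512 + 128 + 64 + 4 + 1, so σ^1733 ≡ 2573·620·1891·3286·899·3286 ≡ 868 (mod 3379)
The recovered value 868 does not match the digest 2511.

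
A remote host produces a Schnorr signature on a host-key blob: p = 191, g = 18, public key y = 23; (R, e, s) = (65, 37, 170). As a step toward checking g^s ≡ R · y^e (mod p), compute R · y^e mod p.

180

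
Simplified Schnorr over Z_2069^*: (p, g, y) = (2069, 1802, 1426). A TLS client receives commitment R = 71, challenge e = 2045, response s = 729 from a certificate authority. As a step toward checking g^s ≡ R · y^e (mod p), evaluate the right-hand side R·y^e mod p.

1426^2 = 2033476 ≡ 1718
1426^4 ≡ 1718^2 = 2951524 ≡ 1130
1426^8 ≡ 1130^2 = 1276900 ≡ 327
1426^16 ≡ 327^2 = 106929 ≡ 1410
1426^32 ≡ 1410^2 = 1988100 ≡ 1860
1426^64 ≡ 1860^2 = 3459600 ≡ 232
1426^128 ≡ 232^2 = 53824 ≡ 30
1426^256 ≡ 30^2 = 900
1426^512 ≡ 900^2 = 810000 ≡ 1021
1426^1024 ≡ 1021^2 = 1042441 ≡ 1734
2045 = 1024 + 512 + 256 + 128 + 64 + 32 + 16 + 8 + 4 + 1, so 1426^2045 ≡ 1734·1021·900·30·232·1860·1410·327·1130·1426 ≡ 1699 (mod 2069)
R · y^e ≡ 71·1699 = 120629 ≡ 627 (mod 2069)

627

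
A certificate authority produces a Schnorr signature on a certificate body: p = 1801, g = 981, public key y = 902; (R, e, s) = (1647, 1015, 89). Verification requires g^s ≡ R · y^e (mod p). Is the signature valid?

valid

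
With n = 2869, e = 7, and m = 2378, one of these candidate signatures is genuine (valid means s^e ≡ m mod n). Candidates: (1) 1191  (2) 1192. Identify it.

2

Candidate 1: 1191^2 = 1418481 ≡ 1195; 1191^4 ≡ 1195^2 = 1428025 ≡ 2132; 7 = 4 + 2 + 1, so 1191^7 ≡ 2132·1195·1191 ≡ 656 (mod 2869)
Candidate 2: 1192^2 = 1420864 ≡ 709; 1192^4 ≡ 709^2 = 502681 ≡ 606; 7 = 4 + 2 + 1, so 1192^7 ≡ 606·709·1192 ≡ 2378 (mod 2869)
  → matches m = 2378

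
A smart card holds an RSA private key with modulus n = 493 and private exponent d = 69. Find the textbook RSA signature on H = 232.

Squares mod 493: H^1≡232, H^2≡87, H^4≡174, H^8≡203, H^16≡290, H^32≡290, H^64≡290
69 = 64 + 4 + 1, so H^69 ≡ 290·174·232 ≡ 435 (mod 493)

435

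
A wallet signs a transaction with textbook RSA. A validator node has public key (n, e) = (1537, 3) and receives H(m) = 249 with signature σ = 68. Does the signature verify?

does not verify

σ^2 ≡ 68^2 = 4624 ≡ 13
3 = 2 + 1, so σ^3 ≡ 13·68 ≡ 884 (mod 1537)
884 ≠ 249, so verification fails.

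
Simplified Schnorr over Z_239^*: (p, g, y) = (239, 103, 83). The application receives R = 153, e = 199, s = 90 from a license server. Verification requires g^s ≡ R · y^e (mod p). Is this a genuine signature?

genuine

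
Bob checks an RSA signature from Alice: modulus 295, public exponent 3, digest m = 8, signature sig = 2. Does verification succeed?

passes

Squares mod 295: sig^1≡2, sig^2≡4
3 = 2 + 1, so sig^3 ≡ 4·2 ≡ 8 (mod 295)
8 = m, so the signature checks out.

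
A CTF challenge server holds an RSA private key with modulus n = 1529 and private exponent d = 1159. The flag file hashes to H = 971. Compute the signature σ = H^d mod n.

1027

H^2 ≡ 971^2 = 942841 ≡ 977
H^4 ≡ 977^2 = 954529 ≡ 433
H^8 ≡ 433^2 = 187489 ≡ 951
H^16 ≡ 951^2 = 904401 ≡ 762
H^32 ≡ 762^2 = 580644 ≡ 1153
H^64 ≡ 1153^2 = 1329409 ≡ 708
H^128 ≡ 708^2 = 501264 ≡ 1281
H^256 ≡ 1281^2 = 1640961 ≡ 344
H^512 ≡ 344^2 = 118336 ≡ 603
H^1024 ≡ 603^2 = 363609 ≡ 1236
1159 = 1024 + 128 + 4 + 2 + 1, so H^1159 ≡ 1236·1281·433·977·971 ≡ 1027 (mod 1529)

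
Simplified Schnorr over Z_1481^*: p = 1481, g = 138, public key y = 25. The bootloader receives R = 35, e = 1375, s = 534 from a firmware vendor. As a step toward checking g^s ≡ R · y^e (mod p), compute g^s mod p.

138^2 = 19044 ≡ 1272
138^4 ≡ 1272^2 = 1617984 ≡ 732
138^8 ≡ 732^2 = 535824 ≡ 1183
138^16 ≡ 1183^2 = 1399489 ≡ 1425
138^32 ≡ 1425^2 = 2030625 ≡ 174
138^64 ≡ 174^2 = 30276 ≡ 656
138^128 ≡ 656^2 = 430336 ≡ 846
138^256 ≡ 846^2 = 715716 ≡ 393
138^512 ≡ 393^2 = 154449 ≡ 425
534 = 512 + 16 + 4 + 2, so 138^534 ≡ 425·1425·732·1272 ≡ 369 (mod 1481)

369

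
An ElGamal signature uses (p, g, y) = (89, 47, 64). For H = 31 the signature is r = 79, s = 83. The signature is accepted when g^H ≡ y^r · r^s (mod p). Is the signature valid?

Left side g^H mod p:
47^2 = 2209 ≡ 73
47^4 ≡ 73^2 = 5329 ≡ 78
47^8 ≡ 78^2 = 6084 ≡ 32
47^16 ≡ 32^2 = 1024 ≡ 45
31 = 16 + 8 + 4 + 2 + 1, so 47^31 ≡ 45·32·78·73·47 ≡ 9 (mod 89)
Right side y^r · r^s mod p:
64^2 = 4096 ≡ 2
64^4 ≡ 2^2 = 4
64^8 ≡ 4^2 = 16
64^16 ≡ 16^2 = 256 ≡ 78
64^32 ≡ 78^2 = 6084 ≡ 32
64^64 ≡ 32^2 = 1024 ≡ 45
79 = 64 + 8 + 4 + 2 + 1, so 64^79 ≡ 45·16·4·2·64 ≡ 2 (mod 89)
79^2 = 6241 ≡ 11
79^4 ≡ 11^2 = 121 ≡ 32
79^8 ≡ 32^2 = 1024 ≡ 45
79^16 ≡ 45^2 = 2025 ≡ 67
79^32 ≡ 67^2 = 4489 ≡ 39
79^64 ≡ 39^2 = 1521 ≡ 8
83 = 64 + 16 + 2 + 1, so 79^83 ≡ 8·67·11·79 ≡ 47 (mod 89)
2·47 = 94 ≡ 5 (mod 89)
9 ≠ 5, so verification fails.

invalid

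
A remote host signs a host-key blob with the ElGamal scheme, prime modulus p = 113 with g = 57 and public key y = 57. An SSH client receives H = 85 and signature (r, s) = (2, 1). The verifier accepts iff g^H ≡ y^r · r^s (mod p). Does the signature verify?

Left side g^H mod p:
57^2 = 3249 ≡ 85
57^4 ≡ 85^2 = 7225 ≡ 106
57^8 ≡ 106^2 = 11236 ≡ 49
57^16 ≡ 49^2 = 2401 ≡ 28
57^32 ≡ 28^2 = 784 ≡ 106
57^64 ≡ 106^2 = 11236 ≡ 49
85 = 64 + 16 + 4 + 1, so 57^85 ≡ 49·28·106·57 ≡ 57 (mod 113)
Right side y^r · r^s mod p:
57^2 = 3249 ≡ 85
2^1 mod 113 = 2
85·2 = 170 ≡ 57 (mod 113)
57 ≡ 57 (mod 113), so the signature is genuine.

verifies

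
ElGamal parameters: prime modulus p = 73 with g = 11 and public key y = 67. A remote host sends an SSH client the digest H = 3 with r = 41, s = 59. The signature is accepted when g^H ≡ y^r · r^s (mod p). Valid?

Left side g^H mod p:
11^3 mod 73 = 17
Right side y^r · r^s mod p:
67^41 mod 73 = 35
41^59 mod 73 = 18
35·18 = 630 ≡ 46 (mod 73)
17 ≠ 46, so verification fails.

no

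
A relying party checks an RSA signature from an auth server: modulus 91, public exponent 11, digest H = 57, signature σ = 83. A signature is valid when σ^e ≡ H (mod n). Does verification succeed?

σ^2 ≡ 83^2 = 6889 ≡ 64
σ^4 ≡ 64^2 = 4096 ≡ 1
σ^8 ≡ 1^2 = 1
11 = 8 + 2 + 1, so σ^11 ≡ 1·64·83 ≡ 34 (mod 91)
The recovered value 34 does not match the digest 57.

fails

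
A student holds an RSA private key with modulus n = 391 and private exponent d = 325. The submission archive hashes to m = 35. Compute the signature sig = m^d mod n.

m^325 mod 391 = 239

239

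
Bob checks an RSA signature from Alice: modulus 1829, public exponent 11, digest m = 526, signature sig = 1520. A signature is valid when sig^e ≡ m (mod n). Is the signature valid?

invalid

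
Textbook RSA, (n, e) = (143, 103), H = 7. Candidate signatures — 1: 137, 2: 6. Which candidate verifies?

Candidate 1: 137^2 = 18769 ≡ 36; 137^4 ≡ 36^2 = 1296 ≡ 9; 137^8 ≡ 9^2 = 81; 137^16 ≡ 81^2 = 6561 ≡ 126; 137^32 ≡ 126^2 = 15876 ≡ 3; 137^64 ≡ 3^2 = 9; 103 = 64 + 32 + 4 + 2 + 1, so 137^103 ≡ 9·3·9·36·137 ≡ 136 (mod 143)
Candidate 2: 6^2 = 36; 6^4 ≡ 36^2 = 1296 ≡ 9; 6^8 ≡ 9^2 = 81; 6^16 ≡ 81^2 = 6561 ≡ 126; 6^32 ≡ 126^2 = 15876 ≡ 3; 6^64 ≡ 3^2 = 9; 103 = 64 + 32 + 4 + 2 + 1, so 6^103 ≡ 9·3·9·36·6 ≡ 7 (mod 143)
  → matches H = 7

2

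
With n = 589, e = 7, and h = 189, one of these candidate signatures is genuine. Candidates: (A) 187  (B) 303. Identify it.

Candidate A: 187^2 = 34969 ≡ 218; 187^4 ≡ 218^2 = 47524 ≡ 404; 7 = 4 + 2 + 1, so 187^7 ≡ 404·218·187 ≡ 435 (mod 589)
Candidate B: 303^2 = 91809 ≡ 514; 303^4 ≡ 514^2 = 264196 ≡ 324; 7 = 4 + 2 + 1, so 303^7 ≡ 324·514·303 ≡ 189 (mod 589)
  → matches h = 189

B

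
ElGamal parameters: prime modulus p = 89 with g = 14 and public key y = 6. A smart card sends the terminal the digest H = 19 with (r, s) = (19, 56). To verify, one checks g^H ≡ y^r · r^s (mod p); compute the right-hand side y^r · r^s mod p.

6^2 = 36
6^4 ≡ 36^2 = 1296 ≡ 50
6^8 ≡ 50^2 = 2500 ≡ 8
6^16 ≡ 8^2 = 64
19 = 16 + 2 + 1, so 6^19 ≡ 64·36·6 ≡ 29 (mod 89)
19^2 = 361 ≡ 5
19^4 ≡ 5^2 = 25
19^8 ≡ 25^2 = 625 ≡ 2
19^16 ≡ 2^2 = 4
19^32 ≡ 4^2 = 16
56 = 32 + 16 + 8, so 19^56 ≡ 16·4·2 ≡ 39 (mod 89)
y^r · r^s ≡ 29·39 = 1131 ≡ 63 (mod 89)

63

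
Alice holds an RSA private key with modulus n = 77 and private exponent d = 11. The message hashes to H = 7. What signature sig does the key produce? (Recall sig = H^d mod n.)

Squares mod 77: H^1≡7, H^2≡49, H^4≡14, H^8≡42
11 = 8 + 2 + 1, so H^11 ≡ 42·49·7 ≡ 7 (mod 77)

7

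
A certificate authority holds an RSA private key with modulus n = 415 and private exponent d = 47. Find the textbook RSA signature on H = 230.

H^2 ≡ 230^2 = 52900 ≡ 195
H^4 ≡ 195^2 = 38025 ≡ 260
H^8 ≡ 260^2 = 67600 ≡ 370
H^16 ≡ 370^2 = 136900 ≡ 365
H^32 ≡ 365^2 = 133225 ≡ 10
47 = 32 + 8 + 4 + 2 + 1, so H^47 ≡ 10·370·260·195·230 ≡ 70 (mod 415)

70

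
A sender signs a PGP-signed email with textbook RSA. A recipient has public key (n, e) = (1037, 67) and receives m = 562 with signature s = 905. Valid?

no

Squares mod 1037: s^1≡905, s^2≡832, s^4≡545, s^8≡443, s^16≡256, s^32≡205, s^64≡545
67 = 64 + 2 + 1, so s^67 ≡ 545·832·905 ≡ 523 (mod 1037)
s^67 mod 1037 = 523, but m = 562.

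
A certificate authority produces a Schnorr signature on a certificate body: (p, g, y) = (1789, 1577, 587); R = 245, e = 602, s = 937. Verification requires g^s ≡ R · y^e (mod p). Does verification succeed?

passes

g^s mod p:
1577^2 = 2486929 ≡ 219
1577^4 ≡ 219^2 = 47961 ≡ 1447
1577^8 ≡ 1447^2 = 2093809 ≡ 679
1577^16 ≡ 679^2 = 461041 ≡ 1268
1577^32 ≡ 1268^2 = 1607824 ≡ 1302
1577^64 ≡ 1302^2 = 1695204 ≡ 1021
1577^128 ≡ 1021^2 = 1042441 ≡ 1243
1577^256 ≡ 1243^2 = 1545049 ≡ 1142
1577^512 ≡ 1142^2 = 1304164 ≡ 1772
937 = 512 + 256 + 128 + 32 + 8 + 1, so 1577^937 ≡ 1772·1142·1243·1302·679·1577 ≡ 66 (mod 1789)
R · y^e mod p:
587^2 = 344569 ≡ 1081
587^4 ≡ 1081^2 = 1168561 ≡ 344
587^8 ≡ 344^2 = 118336 ≡ 262
587^16 ≡ 262^2 = 68644 ≡ 662
587^32 ≡ 662^2 = 438244 ≡ 1728
587^64 ≡ 1728^2 = 2985984 ≡ 143
587^128 ≡ 143^2 = 20449 ≡ 770
587^256 ≡ 770^2 = 592900 ≡ 741
587^512 ≡ 741^2 = 549081 ≡ 1647
602 = 512 + 64 + 16 + 8 + 2, so 587^602 ≡ 1647·143·662·262·1081 ≡ 1541 (mod 1789)
245·1541 = 377545 ≡ 66 (mod 1789)
66 ≡ 66 (mod 1789); signature holds.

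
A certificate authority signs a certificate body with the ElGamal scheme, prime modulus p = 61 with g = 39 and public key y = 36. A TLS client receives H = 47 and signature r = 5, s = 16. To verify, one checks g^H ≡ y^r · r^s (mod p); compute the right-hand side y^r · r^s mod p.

Squares mod 61: 36^1≡36, 36^2≡15, 36^4≡42
5 = 4 + 1, so 36^5 ≡ 42·36 ≡ 48 (mod 61)
Squares mod 61: 5^1≡5, 5^2≡25, 5^4≡15, 5^8≡42, 5^16≡56
5^16 ≡ 56 (mod 61)
y^r · r^s ≡ 48·56 = 2688 ≡ 4 (mod 61)

4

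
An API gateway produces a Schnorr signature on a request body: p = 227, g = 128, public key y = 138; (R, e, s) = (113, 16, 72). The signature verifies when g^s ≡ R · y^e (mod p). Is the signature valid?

g^s mod p:
128^72 mod 227 = 192
R · y^e mod p:
138^16 mod 227 = 70
113·70 = 7910 ≡ 192 (mod 227)
192 ≡ 192 (mod 227); signature holds.

valid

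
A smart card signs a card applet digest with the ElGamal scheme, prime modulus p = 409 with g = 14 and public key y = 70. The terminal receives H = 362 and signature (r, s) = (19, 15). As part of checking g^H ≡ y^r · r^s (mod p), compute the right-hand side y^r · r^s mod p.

317

70^19 mod 409 = 290
19^15 mod 409 = 152
y^r · r^s ≡ 290·152 = 44080 ≡ 317 (mod 409)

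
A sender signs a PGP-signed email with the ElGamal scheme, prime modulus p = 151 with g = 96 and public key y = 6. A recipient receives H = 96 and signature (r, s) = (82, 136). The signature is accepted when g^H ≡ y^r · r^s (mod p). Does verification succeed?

fails

Left side g^H mod p:
96^96 mod 151 = 110
Right side y^r · r^s mod p:
6^82 mod 151 = 18
82^136 mod 151 = 99
18·99 = 1782 ≡ 121 (mod 151)
110 ≠ 121, so verification fails.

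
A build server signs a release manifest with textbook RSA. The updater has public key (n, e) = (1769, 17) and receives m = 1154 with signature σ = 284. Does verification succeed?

fails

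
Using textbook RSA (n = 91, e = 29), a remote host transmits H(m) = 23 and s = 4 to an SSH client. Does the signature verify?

verifies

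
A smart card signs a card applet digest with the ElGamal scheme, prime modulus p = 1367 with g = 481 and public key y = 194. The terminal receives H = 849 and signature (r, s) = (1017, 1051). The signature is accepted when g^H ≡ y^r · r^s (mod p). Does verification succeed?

Left side g^H mod p:
481^2 = 231361 ≡ 338
481^4 ≡ 338^2 = 114244 ≡ 783
481^8 ≡ 783^2 = 613089 ≡ 673
481^16 ≡ 673^2 = 452929 ≡ 452
481^32 ≡ 452^2 = 204304 ≡ 621
481^64 ≡ 621^2 = 385641 ≡ 147
481^128 ≡ 147^2 = 21609 ≡ 1104
481^256 ≡ 1104^2 = 1218816 ≡ 819
481^512 ≡ 819^2 = 670761 ≡ 931
849 = 512 + 256 + 64 + 16 + 1, so 481^849 ≡ 931·819·147·452·481 ≡ 914 (mod 1367)
Right side y^r · r^s mod p:
194^2 = 37636 ≡ 727
194^4 ≡ 727^2 = 528529 ≡ 867
194^8 ≡ 867^2 = 751689 ≡ 1206
194^16 ≡ 1206^2 = 1454436 ≡ 1315
194^32 ≡ 1315^2 = 1729225 ≡ 1337
194^64 ≡ 1337^2 = 1787569 ≡ 900
194^128 ≡ 900^2 = 810000 ≡ 736
194^256 ≡ 736^2 = 541696 ≡ 364
194^512 ≡ 364^2 = 132496 ≡ 1264
1017 = 512 + 256 + 128 + 64 + 32 + 16 + 8 + 1, so 194^1017 ≡ 1264·364·736·900·1337·1315·1206·194 ≡ 1328 (mod 1367)
1017^2 = 1034289 ≡ 837
1017^4 ≡ 837^2 = 700569 ≡ 665
1017^8 ≡ 665^2 = 442225 ≡ 684
1017^16 ≡ 684^2 = 467856 ≡ 342
1017^32 ≡ 342^2 = 116964 ≡ 769
1017^64 ≡ 769^2 = 591361 ≡ 817
1017^128 ≡ 817^2 = 667489 ≡ 393
1017^256 ≡ 393^2 = 154449 ≡ 1345
1017^512 ≡ 1345^2 = 1809025 ≡ 484
1017^1024 ≡ 484^2 = 234256 ≡ 499
1051 = 1024 + 16 + 8 + 2 + 1, so 1017^1051 ≡ 499·342·684·837·1017 ≡ 958 (mod 1367)
1328·958 = 1272224 ≡ 914 (mod 1367)
914 ≡ 914 (mod 1367), so the signature is genuine.

passes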